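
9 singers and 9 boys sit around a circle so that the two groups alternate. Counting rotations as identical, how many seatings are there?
Fix one of the singers: (9-1)! ways for the remaining singers, × 9! ways for the boys = 40320 × 362880 = 14631321600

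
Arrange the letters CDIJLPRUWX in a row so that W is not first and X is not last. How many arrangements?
By inclusion-exclusion: 10! - 2×(10-1)! + (10-2)! = 3628800 - 725760 + 40320 = 2943360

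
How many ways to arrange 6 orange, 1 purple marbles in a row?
7! / (6! × 1!) = 7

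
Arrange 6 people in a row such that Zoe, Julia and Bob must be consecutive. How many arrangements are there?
Treat the 3 as one block: (6-3+1)! × 3! = 24 × 6 = 144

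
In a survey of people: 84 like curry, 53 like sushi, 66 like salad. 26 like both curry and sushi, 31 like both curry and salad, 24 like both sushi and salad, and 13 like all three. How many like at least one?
|A∪B∪C| = 84+53+66-26-31-24+13 = 135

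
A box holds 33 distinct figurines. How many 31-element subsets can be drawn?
C(33,31) = 33!/(31!×2!) = 528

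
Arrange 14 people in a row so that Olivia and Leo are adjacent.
Treat as block: (14-1)! × 2! = 6227020800 × 2 = 12454041600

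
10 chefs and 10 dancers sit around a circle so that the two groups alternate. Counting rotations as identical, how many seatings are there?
Fix one of the chefs: (10-1)! ways for the remaining chefs, × 10! ways for the dancers = 362880 × 3628800 = 1316818944000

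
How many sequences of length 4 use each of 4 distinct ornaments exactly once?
4! = 24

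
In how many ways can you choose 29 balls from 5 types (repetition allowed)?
C(29+5-1, 5-1) = C(33, 4) = 40920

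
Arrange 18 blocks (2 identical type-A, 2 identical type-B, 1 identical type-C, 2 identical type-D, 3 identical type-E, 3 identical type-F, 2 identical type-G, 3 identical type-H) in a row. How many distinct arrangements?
18! / (2! × 2! × 1! × 2! × 3! × 3! × 2! × 3!) = 1852538688000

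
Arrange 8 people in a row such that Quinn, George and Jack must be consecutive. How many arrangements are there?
Treat the 3 as one block: (8-3+1)! × 3! = 720 × 6 = 4320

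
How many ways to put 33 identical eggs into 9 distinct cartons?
C(33+9-1, 9-1) = C(41, 8) = 95548245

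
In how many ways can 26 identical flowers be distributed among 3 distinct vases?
C(26+3-1, 3-1) = C(28, 2) = 378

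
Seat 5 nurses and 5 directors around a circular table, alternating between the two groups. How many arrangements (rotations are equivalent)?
Fix one of the nurses: (5-1)! ways for the remaining nurses, × 5! ways for the directors = 24 × 120 = 2880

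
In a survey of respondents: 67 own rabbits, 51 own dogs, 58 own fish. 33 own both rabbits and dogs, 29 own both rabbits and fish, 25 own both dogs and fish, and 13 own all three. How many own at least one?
|A∪B∪C| = 67+51+58-33-29-25+13 = 102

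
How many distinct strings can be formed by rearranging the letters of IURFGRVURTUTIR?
14! / (3! × 1! × 1! × 1! × 2! × 2! × 4!) = 151351200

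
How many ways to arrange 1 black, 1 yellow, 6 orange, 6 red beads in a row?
14! / (1! × 1! × 6! × 6!) = 168168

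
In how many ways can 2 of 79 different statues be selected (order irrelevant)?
C(79,2) = 79!/(2!×77!) = 3081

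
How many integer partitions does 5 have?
Pentagonal recurrence p(n) = p(n-1) + p(n-2) - p(n-5) - p(n-7) + p(n-12) + p(n-15) - ... gives p(0..4) = 1, 1, 2, 3, 5. p(5) = p(4) + p(3) - p(0) = 5 + 3 - 1 = 7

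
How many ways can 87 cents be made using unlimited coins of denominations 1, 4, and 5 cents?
Coefficient of x^87 in 1/(1-x^1) · 1/(1-x^4) · 1/(1-x^5). Case on j = number of 5-cent coins (j = 0..17); remainder r = 87 - 5j is made from {1,4} in ⌊r/4⌋+1 ways. r = 87, 82, 77, 72, 67, 62, 57, 52, 47, 42, 37, 32, 27, 22, 17, 12, 7, 2 → 22 + 21 + 20 + 19 + 17 + 16 + 15 + 14 + 12 + 11 + 10 + 9 + 7 + 6 + 5 + 4 + 2 + 1 = 211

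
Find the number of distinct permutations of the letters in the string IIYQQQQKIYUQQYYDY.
17! / (6! × 1! × 1! × 5! × 1! × 3!) = 686125440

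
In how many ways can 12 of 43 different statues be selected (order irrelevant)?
C(43,12) = 43!/(12!×31!) = 15338678264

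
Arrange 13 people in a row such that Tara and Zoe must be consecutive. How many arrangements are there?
Treat the 2 as one block: (13-2+1)! × 2! = 479001600 × 2 = 958003200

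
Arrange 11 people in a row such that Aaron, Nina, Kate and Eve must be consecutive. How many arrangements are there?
Treat the 4 as one block: (11-4+1)! × 4! = 40320 × 24 = 967680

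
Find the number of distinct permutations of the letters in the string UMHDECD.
7! / (1! × 1! × 1! × 1! × 2! × 1!) = 2520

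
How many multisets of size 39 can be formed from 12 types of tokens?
C(39+12-1, 12-1) = C(50, 11) = 37353738800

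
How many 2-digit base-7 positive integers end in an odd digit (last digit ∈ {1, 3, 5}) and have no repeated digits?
Last∈{1,3,5}. Last=0: 0. Last nonzero: 3×5×P(5,0) = 15. Total = 15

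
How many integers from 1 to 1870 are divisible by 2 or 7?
⌊1870/2⌋ + ⌊1870/7⌋ - ⌊1870/14⌋ = 935 + 267 - 133 = 1069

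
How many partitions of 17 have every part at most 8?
Let r_j(i) = number of partitions of i into parts ≤ j, for i = 0..17. r_1(i) = 1 for all i; r_j(i) = r_{j-1}(i) + r_j(i-j). Rows j = 2..8: ≤2: 1 1 2 2 3 3 4 4 5 5 6 6 7 7 8 8 9 9; ≤3: 1 1 2 3 4 5 7 8 10 12 14 16 19 21 24 27 30 33; ≤4: 1 1 2 3 5 6 9 11 15 18 23 27 34 39 47 54 64 72; ≤5: 1 1 2 3 5 7 10 13 18 23 30 37 47 57 70 84 101 119; ≤6: 1 1 2 3 5 7 11 14 20 26 35 44 58 71 90 110 136 163; ≤7: 1 1 2 3 5 7 11 15 21 28 38 49 65 82 105 131 164 201; ≤8: 1 1 2 3 5 7 11 15 22 29 40 52 70 89 116 146 186 230. r_8(17) = 230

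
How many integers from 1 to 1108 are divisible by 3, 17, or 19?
⌊1108/3⌋+⌊1108/17⌋+⌊1108/19⌋ - ⌊1108/51⌋-⌊1108/57⌋-⌊1108/323⌋ + ⌊1108/969⌋ = 369+65+58 - 21-19-3 + 1 = 450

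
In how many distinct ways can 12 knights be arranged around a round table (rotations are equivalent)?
Circular: fix one position, arrange the rest. (12-1)! = 39916800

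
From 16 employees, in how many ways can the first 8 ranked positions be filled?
P(16,8) = 16!/(16-8)! = 518918400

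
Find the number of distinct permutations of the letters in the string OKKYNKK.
7! / (1! × 4! × 1! × 1!) = 210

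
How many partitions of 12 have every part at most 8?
Let r_j(i) = number of partitions of i into parts ≤ j, for i = 0..12. r_1(i) = 1 for all i; r_j(i) = r_{j-1}(i) + r_j(i-j). Rows j = 2..8: ≤2: 1 1 2 2 3 3 4 4 5 5 6 6 7; ≤3: 1 1 2 3 4 5 7 8 10 12 14 16 19; ≤4: 1 1 2 3 5 6 9 11 15 18 23 27 34; ≤5: 1 1 2 3 5 7 10 13 18 23 30 37 47; ≤6: 1 1 2 3 5 7 11 14 20 26 35 44 58; ≤7: 1 1 2 3 5 7 11 15 21 28 38 49 65; ≤8: 1 1 2 3 5 7 11 15 22 29 40 52 70. r_8(12) = 70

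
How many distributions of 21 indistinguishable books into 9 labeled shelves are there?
C(21+9-1, 9-1) = C(29, 8) = 4292145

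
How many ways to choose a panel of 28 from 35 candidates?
C(35,28) = 35!/(28!×7!) = 6724520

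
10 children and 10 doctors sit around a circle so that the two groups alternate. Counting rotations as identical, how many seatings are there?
Fix one of the children: (10-1)! ways for the remaining children, × 10! ways for the doctors = 362880 × 3628800 = 1316818944000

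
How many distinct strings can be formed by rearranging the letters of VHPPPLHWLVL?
11! / (2! × 3! × 2! × 3! × 1!) = 277200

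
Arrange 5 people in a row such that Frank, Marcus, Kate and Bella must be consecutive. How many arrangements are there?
Treat the 4 as one block: (5-4+1)! × 4! = 2 × 24 = 48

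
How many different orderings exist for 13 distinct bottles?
13! = 6227020800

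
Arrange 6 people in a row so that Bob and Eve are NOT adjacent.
Total - adjacent = 6! - (6-1)!×2 = 720 - 240 = 480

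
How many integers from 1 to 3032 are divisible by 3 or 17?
⌊3032/3⌋ + ⌊3032/17⌋ - ⌊3032/51⌋ = 1010 + 178 - 59 = 1129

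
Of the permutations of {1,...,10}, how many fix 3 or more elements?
Exactly j fixed points: C(10,j)·!(10-j); sum over j ≥ 3 (derangement numbers via !m = (m-1)·(!(m-1) + !(m-2)): !0..!7 = 1, 0, 1, 2, 9, 44, 265, 1854). Σ_{j=3}^{10} C(10,j)·!(10-j) = C(10,3)·!7 + C(10,4)·!6 + C(10,5)·!5 + C(10,6)·!4 + C(10,7)·!3 + C(10,8)·!2 + C(10,9)·!1 + C(10,10)·!0 = 120·1854 + 210·265 + 252·44 + 210·9 + 120·2 + 45·1 + 10·0 + 1·1 = 291394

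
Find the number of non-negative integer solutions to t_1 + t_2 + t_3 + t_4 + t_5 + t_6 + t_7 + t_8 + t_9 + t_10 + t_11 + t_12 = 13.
C(13+12-1, 12-1) = C(24, 11) = 2496144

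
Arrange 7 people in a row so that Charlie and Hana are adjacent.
Treat as block: (7-1)! × 2! = 720 × 2 = 1440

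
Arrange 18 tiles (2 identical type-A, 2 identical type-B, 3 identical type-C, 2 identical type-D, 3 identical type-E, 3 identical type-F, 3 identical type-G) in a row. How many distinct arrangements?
18! / (2! × 2! × 3! × 2! × 3! × 3! × 3!) = 617512896000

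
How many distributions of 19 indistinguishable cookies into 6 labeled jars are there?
C(19+6-1, 6-1) = C(24, 5) = 42504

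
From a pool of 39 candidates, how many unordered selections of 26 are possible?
C(39,26) = 39!/(26!×13!) = 8122425444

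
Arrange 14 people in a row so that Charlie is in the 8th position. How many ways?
Fix one position: (14-1)! = 6227020800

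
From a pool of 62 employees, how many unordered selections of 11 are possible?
C(62,11) = 62!/(11!×51!) = 508271323092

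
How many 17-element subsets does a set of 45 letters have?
C(45,17) = 45!/(17!×28!) = 1103068603890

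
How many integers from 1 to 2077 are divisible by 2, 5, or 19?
⌊2077/2⌋+⌊2077/5⌋+⌊2077/19⌋ - ⌊2077/10⌋-⌊2077/38⌋-⌊2077/95⌋ + ⌊2077/190⌋ = 1038+415+109 - 207-54-21 + 10 = 1290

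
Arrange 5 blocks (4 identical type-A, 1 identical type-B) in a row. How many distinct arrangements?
5! / (4! × 1!) = 5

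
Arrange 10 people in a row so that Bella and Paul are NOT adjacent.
Total - adjacent = 10! - (10-1)!×2 = 3628800 - 725760 = 2903040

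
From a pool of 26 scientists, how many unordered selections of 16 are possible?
C(26,16) = 26!/(16!×10!) = 5311735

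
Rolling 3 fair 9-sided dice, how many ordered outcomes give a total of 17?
Coefficient of x^17 in (x + x² + ... + x^9)^3. By inclusion-exclusion on dice exceeding 9: Σ_j (-1)^j C(3,j)·C(17-1-9j, 2) = C(3,0)·C(16,2) - C(3,1)·C(7,2) = 1·120 - 3·21 = 57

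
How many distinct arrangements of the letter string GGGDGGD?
7! / (5! × 2!) = 21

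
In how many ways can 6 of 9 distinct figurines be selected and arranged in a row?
P(9,6) = 9!/(9-6)! = 60480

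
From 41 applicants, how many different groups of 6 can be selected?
C(41,6) = 41!/(6!×35!) = 4496388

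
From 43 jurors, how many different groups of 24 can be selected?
C(43,24) = 43!/(24!×19!) = 800472431850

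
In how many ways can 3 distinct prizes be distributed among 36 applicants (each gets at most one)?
P(36,3) = 36!/(36-3)! = 42840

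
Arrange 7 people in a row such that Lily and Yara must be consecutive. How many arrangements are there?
Treat the 2 as one block: (7-2+1)! × 2! = 720 × 2 = 1440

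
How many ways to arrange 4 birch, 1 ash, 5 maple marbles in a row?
10! / (4! × 1! × 5!) = 1260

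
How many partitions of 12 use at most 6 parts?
By conjugation, equals partitions of 12 into parts ≤ 6. Let r_j(i) = number of partitions of i into parts ≤ j, for i = 0..12. r_1(i) = 1 for all i; r_j(i) = r_{j-1}(i) + r_j(i-j). Rows j = 2..6: ≤2: 1 1 2 2 3 3 4 4 5 5 6 6 7; ≤3: 1 1 2 3 4 5 7 8 10 12 14 16 19; ≤4: 1 1 2 3 5 6 9 11 15 18 23 27 34; ≤5: 1 1 2 3 5 7 10 13 18 23 30 37 47; ≤6: 1 1 2 3 5 7 11 14 20 26 35 44 58. r_6(12) = 58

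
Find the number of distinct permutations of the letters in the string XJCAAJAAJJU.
11! / (1! × 4! × 1! × 1! × 4!) = 69300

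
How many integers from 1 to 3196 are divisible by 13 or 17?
⌊3196/13⌋ + ⌊3196/17⌋ - ⌊3196/221⌋ = 245 + 188 - 14 = 419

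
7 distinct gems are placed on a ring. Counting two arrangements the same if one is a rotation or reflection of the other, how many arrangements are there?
(7-1)!/2 = 720/2 = 360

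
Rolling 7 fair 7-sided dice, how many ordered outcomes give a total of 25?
Coefficient of x^25 in (x + x² + ... + x^7)^7. By inclusion-exclusion on dice exceeding 7: Σ_j (-1)^j C(7,j)·C(25-1-7j, 6) = C(7,0)·C(24,6) - C(7,1)·C(17,6) + C(7,2)·C(10,6) = 1·134596 - 7·12376 + 21·210 = 52374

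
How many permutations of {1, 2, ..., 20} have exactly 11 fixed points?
Choose the 11 fixed points C(20,11) = 167960, derange the rest: !9 = Σ_{j=0}^{9} (-1)^j·9!/j! = 362880 - 362880 + 181440 - 60480 + 15120 - 3024 + 504 - 72 + 9 - 1 = 133496. Product = 167960 × 133496 = 22421988160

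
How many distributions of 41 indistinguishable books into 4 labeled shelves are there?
C(41+4-1, 4-1) = C(44, 3) = 13244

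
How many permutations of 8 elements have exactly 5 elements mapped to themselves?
Choose the 5 fixed points C(8,5) = 56, derange the rest: !3 = Σ_{j=0}^{3} (-1)^j·3!/j! = 6 - 6 + 3 - 1 = 2. Product = 56 × 2 = 112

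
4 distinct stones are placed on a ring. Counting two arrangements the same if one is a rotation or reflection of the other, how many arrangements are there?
(4-1)!/2 = 6/2 = 3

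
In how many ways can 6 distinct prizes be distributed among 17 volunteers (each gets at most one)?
P(17,6) = 17!/(17-6)! = 8910720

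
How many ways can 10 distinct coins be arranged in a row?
10! = 3628800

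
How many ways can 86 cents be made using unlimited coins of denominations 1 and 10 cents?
Coefficient of x^86 in 1/(1-x^1) · 1/(1-x^10). Use j coins of 10 for j = 0..⌊86/10⌋ = 8, the rest in 1s: 8 + 1 = 9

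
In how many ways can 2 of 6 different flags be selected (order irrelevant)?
C(6,2) = 6!/(2!×4!) = 15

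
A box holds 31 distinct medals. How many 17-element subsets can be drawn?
C(31,17) = 31!/(17!×14!) = 265182525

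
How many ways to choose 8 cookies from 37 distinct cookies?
C(37,8) = 37!/(8!×29!) = 38608020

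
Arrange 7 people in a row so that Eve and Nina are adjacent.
Treat as block: (7-1)! × 2! = 720 × 2 = 1440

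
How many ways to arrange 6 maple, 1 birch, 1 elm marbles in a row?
8! / (6! × 1! × 1!) = 56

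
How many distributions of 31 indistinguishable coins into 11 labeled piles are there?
C(31+11-1, 11-1) = C(41, 10) = 1121099408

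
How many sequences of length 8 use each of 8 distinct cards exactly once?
8! = 40320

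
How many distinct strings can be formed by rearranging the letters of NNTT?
4! / (2! × 2!) = 6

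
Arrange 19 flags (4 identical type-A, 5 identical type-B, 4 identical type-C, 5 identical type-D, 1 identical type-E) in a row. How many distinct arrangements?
19! / (4! × 5! × 4! × 5! × 1!) = 14665931280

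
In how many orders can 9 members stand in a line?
9! = 362880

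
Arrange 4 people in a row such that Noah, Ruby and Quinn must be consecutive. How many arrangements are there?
Treat the 3 as one block: (4-3+1)! × 3! = 2 × 6 = 12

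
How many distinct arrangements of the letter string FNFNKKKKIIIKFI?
14! / (5! × 4! × 3! × 2!) = 2522520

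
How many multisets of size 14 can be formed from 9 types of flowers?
C(14+9-1, 9-1) = C(22, 8) = 319770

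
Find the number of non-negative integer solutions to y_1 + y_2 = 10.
C(10+2-1, 2-1) = C(11, 1) = 11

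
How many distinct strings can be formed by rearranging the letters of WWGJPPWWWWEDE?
13! / (1! × 6! × 2! × 1! × 1! × 2!) = 2162160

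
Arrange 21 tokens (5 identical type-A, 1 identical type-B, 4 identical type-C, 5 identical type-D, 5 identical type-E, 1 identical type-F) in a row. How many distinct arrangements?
21! / (5! × 1! × 4! × 5! × 5! × 1!) = 1231938227520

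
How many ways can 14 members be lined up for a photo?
14! = 87178291200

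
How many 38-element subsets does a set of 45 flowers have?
C(45,38) = 45!/(38!×7!) = 45379620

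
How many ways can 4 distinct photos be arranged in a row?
4! = 24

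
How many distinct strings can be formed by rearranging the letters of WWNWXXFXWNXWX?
13! / (2! × 5! × 5! × 1!) = 216216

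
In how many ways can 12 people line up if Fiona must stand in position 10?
Fix one position: (12-1)! = 39916800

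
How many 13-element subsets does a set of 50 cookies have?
C(50,13) = 50!/(13!×37!) = 354860518600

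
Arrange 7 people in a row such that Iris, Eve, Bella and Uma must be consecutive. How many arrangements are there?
Treat the 4 as one block: (7-4+1)! × 4! = 24 × 24 = 576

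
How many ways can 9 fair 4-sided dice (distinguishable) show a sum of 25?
Coefficient of x^25 in (x + x² + ... + x^4)^9. By inclusion-exclusion on dice exceeding 4: Σ_j (-1)^j C(9,j)·C(25-1-4j, 8) = C(9,0)·C(24,8) - C(9,1)·C(20,8) + C(9,2)·C(16,8) - C(9,3)·C(12,8) + C(9,4)·C(8,8) = 1·735471 - 9·125970 + 36·12870 - 84·495 + 126·1 = 23607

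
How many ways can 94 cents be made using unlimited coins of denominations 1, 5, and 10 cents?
Coefficient of x^94 in 1/(1-x^1) · 1/(1-x^5) · 1/(1-x^10). Case on j = number of 10-cent coins (j = 0..9); remainder r = 94 - 10j is made from {1,5} in ⌊r/5⌋+1 ways. r = 94, 84, 74, 64, 54, 44, 34, 24, 14, 4 → 19 + 17 + 15 + 13 + 11 + 9 + 7 + 5 + 3 + 1 = 100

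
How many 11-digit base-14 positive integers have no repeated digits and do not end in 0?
Last digit: 13 nonzero choices. First digit: 12 (nonzero, ≠last). Middle 9: P(12,9) = 79833600. Total = 12454041600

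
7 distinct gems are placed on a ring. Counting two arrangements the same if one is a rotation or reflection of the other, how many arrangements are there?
(7-1)!/2 = 720/2 = 360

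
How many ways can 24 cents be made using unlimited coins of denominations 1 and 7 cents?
Coefficient of x^24 in 1/(1-x^1) · 1/(1-x^7). Use j coins of 7 for j = 0..⌊24/7⌋ = 3, the rest in 1s: 3 + 1 = 4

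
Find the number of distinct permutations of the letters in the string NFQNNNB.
7! / (1! × 1! × 1! × 4!) = 210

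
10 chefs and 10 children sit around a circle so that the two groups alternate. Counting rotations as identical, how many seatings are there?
Fix one of the chefs: (10-1)! ways for the remaining chefs, × 10! ways for the children = 362880 × 3628800 = 1316818944000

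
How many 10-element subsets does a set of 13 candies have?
C(13,10) = 13!/(10!×3!) = 286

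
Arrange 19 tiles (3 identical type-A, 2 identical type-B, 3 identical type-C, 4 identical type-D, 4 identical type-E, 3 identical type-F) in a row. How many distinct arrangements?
19! / (3! × 2! × 3! × 4! × 4! × 3!) = 488864376000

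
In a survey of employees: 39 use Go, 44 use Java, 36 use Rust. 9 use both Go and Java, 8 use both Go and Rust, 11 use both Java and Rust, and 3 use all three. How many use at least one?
|A∪B∪C| = 39+44+36-9-8-11+3 = 94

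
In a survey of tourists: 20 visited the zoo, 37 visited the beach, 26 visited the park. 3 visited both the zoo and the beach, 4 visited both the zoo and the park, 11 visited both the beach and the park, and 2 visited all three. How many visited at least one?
|A∪B∪C| = 20+37+26-3-4-11+2 = 67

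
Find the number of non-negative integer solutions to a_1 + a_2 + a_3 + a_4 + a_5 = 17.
C(17+5-1, 5-1) = C(21, 4) = 5985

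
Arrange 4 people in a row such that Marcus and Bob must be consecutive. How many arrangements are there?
Treat the 2 as one block: (4-2+1)! × 2! = 6 × 2 = 12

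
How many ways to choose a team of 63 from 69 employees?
C(69,63) = 69!/(63!×6!) = 119877472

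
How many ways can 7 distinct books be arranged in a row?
7! = 5040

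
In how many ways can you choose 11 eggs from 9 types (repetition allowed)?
C(11+9-1, 9-1) = C(19, 8) = 75582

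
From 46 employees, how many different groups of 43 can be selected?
C(46,43) = 46!/(43!×3!) = 15180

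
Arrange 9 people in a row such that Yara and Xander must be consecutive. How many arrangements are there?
Treat the 2 as one block: (9-2+1)! × 2! = 40320 × 2 = 80640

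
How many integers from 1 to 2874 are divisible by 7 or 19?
⌊2874/7⌋ + ⌊2874/19⌋ - ⌊2874/133⌋ = 410 + 151 - 21 = 540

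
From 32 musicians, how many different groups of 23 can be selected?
C(32,23) = 32!/(23!×9!) = 28048800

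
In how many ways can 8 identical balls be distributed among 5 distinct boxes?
C(8+5-1, 5-1) = C(12, 4) = 495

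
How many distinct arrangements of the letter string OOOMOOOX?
8! / (1! × 6! × 1!) = 56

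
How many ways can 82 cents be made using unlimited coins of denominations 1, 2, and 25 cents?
Coefficient of x^82 in 1/(1-x^1) · 1/(1-x^2) · 1/(1-x^25). Case on j = number of 25-cent coins (j = 0..3); remainder r = 82 - 25j is made from {1,2} in ⌊r/2⌋+1 ways. r = 82, 57, 32, 7 → 42 + 29 + 17 + 4 = 92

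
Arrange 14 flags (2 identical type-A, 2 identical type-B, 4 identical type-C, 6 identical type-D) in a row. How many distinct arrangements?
14! / (2! × 2! × 4! × 6!) = 1261260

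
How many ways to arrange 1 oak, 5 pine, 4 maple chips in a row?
10! / (1! × 5! × 4!) = 1260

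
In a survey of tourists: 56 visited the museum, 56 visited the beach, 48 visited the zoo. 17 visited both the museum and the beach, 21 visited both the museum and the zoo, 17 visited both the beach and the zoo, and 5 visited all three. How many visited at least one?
|A∪B∪C| = 56+56+48-17-21-17+5 = 110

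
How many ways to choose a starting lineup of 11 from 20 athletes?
C(20,11) = 20!/(11!×9!) = 167960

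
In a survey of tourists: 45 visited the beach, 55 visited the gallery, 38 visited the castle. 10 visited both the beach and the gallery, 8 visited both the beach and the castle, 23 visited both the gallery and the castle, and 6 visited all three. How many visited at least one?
|A∪B∪C| = 45+55+38-10-8-23+6 = 103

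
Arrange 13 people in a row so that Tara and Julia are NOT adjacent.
Total - adjacent = 13! - (13-1)!×2 = 6227020800 - 958003200 = 5269017600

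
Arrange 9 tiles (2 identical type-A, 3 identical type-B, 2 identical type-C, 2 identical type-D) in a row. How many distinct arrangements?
9! / (2! × 3! × 2! × 2!) = 7560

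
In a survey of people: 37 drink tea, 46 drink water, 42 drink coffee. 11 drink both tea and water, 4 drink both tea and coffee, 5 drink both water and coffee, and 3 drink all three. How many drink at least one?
|A∪B∪C| = 37+46+42-11-4-5+3 = 108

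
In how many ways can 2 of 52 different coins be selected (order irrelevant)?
C(52,2) = 52!/(2!×50!) = 1326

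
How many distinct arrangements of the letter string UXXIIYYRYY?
10! / (2! × 1! × 1! × 4! × 2!) = 37800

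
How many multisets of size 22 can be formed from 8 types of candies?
C(22+8-1, 8-1) = C(29, 7) = 1560780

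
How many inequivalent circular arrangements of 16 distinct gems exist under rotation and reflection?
(16-1)!/2 = 1307674368000/2 = 653837184000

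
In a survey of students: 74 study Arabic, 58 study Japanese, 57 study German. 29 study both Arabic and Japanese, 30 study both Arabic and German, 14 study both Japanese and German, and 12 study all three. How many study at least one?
|A∪B∪C| = 74+58+57-29-30-14+12 = 128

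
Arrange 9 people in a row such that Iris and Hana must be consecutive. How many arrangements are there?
Treat the 2 as one block: (9-2+1)! × 2! = 40320 × 2 = 80640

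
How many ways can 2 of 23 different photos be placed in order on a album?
P(23,2) = 23!/(23-2)! = 506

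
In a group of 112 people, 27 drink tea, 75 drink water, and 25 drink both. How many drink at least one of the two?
|A∪B| = |A| + |B| - |A∩B| = 27 + 75 - 25 = 77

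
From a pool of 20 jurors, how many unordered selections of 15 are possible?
C(20,15) = 20!/(15!×5!) = 15504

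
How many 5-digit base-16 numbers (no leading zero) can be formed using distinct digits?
First digit: 15 choices (nonzero). Then descending: 15 × 15 × 14 × 13 × 12 = 491400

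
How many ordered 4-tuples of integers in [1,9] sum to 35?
Coefficient of x^35 in (x + x² + ... + x^9)^4. By inclusion-exclusion on dice exceeding 9: Σ_j (-1)^j C(4,j)·C(35-1-9j, 3) = C(4,0)·C(34,3) - C(4,1)·C(25,3) + C(4,2)·C(16,3) - C(4,3)·C(7,3) = 1·5984 - 4·2300 + 6·560 - 4·35 = 4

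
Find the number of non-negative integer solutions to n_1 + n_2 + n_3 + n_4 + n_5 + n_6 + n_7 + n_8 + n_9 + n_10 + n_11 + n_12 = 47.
C(47+12-1, 12-1) = C(58, 11) = 227692286640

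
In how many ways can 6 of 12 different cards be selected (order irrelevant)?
C(12,6) = 12!/(6!×6!) = 924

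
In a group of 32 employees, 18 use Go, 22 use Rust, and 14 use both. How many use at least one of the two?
|A∪B| = |A| + |B| - |A∩B| = 18 + 22 - 14 = 26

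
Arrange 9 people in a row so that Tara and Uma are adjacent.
Treat as block: (9-1)! × 2! = 40320 × 2 = 80640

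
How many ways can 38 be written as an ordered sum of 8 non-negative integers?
C(38+8-1, 8-1) = C(45, 7) = 45379620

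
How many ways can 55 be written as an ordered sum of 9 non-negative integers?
C(55+9-1, 9-1) = C(63, 8) = 3872894697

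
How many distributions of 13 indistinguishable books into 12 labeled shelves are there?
C(13+12-1, 12-1) = C(24, 11) = 2496144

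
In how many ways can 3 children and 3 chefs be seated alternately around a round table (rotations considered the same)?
Fix one of the children: (3-1)! ways for the remaining children, × 3! ways for the chefs = 2 × 6 = 12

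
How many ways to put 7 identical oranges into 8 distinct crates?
C(7+8-1, 8-1) = C(14, 7) = 3432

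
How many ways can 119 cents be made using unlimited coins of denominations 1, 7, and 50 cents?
Coefficient of x^119 in 1/(1-x^1) · 1/(1-x^7) · 1/(1-x^50). Case on j = number of 50-cent coins (j = 0..2); remainder r = 119 - 50j is made from {1,7} in ⌊r/7⌋+1 ways. r = 119, 69, 19 → 18 + 10 + 3 = 31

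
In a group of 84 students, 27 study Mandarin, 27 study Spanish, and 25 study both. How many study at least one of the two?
|A∪B| = |A| + |B| - |A∩B| = 27 + 27 - 25 = 29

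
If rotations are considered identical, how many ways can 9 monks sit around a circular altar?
Circular: fix one position, arrange the rest. (9-1)! = 40320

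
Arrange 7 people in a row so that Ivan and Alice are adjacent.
Treat as block: (7-1)! × 2! = 720 × 2 = 1440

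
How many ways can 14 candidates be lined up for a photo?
14! = 87178291200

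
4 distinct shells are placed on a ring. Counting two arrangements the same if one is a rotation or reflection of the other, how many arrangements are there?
(4-1)!/2 = 6/2 = 3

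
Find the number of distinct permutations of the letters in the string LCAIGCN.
7! / (1! × 1! × 1! × 2! × 1! × 1!) = 2520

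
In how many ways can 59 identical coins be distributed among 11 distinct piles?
C(59+11-1, 11-1) = C(69, 10) = 340032449328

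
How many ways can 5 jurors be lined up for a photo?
5! = 120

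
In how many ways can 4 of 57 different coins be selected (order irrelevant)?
C(57,4) = 57!/(4!×53!) = 395010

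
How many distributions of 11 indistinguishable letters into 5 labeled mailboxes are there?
C(11+5-1, 5-1) = C(15, 4) = 1365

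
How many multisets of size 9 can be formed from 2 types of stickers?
C(9+2-1, 2-1) = C(10, 1) = 10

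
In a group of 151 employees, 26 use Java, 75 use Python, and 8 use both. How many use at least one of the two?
|A∪B| = |A| + |B| - |A∩B| = 26 + 75 - 8 = 93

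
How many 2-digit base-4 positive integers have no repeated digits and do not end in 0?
Last digit: 3 nonzero choices. First digit: 2 (nonzero, ≠last). Middle 0: P(2,0) = 1. Total = 6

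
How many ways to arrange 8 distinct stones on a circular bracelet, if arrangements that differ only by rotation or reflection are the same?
(8-1)!/2 = 5040/2 = 2520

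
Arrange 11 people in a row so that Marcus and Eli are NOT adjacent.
Total - adjacent = 11! - (11-1)!×2 = 39916800 - 7257600 = 32659200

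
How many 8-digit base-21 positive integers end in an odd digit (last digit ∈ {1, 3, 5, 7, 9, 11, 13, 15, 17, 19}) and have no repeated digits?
Last∈{1,3,5,7,9,11,13,15,17,19}. Last=0: 0. Last nonzero: 10×19×P(19,6) = 3711657600. Total = 3711657600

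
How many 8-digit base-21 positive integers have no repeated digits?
First digit: 20 choices (nonzero). Then descending: 20 × 20 × 19 × 18 × 17 × 16 × 15 × 14 = 7814016000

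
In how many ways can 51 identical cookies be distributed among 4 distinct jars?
C(51+4-1, 4-1) = C(54, 3) = 24804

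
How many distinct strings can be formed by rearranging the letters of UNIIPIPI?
8! / (1! × 2! × 4! × 1!) = 840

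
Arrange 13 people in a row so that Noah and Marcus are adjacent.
Treat as block: (13-1)! × 2! = 479001600 × 2 = 958003200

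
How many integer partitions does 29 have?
Pentagonal recurrence p(n) = p(n-1) + p(n-2) - p(n-5) - p(n-7) + p(n-12) + p(n-15) - ... gives p(0..28) = 1, 1, 2, 3, 5, 7, 11, 15, 22, 30, 42, 56, 77, 101, 135, 176, 231, 297, 385, 490, 627, 792, 1002, 1255, 1575, 1958, 2436, 3010, 3718. p(29) = p(28) + p(27) - p(24) - p(22) + p(17) + p(14) - p(7) - p(3) = 3718 + 3010 - 1575 - 1002 + 297 + 135 - 15 - 3 = 4565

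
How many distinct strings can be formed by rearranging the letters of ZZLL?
4! / (2! × 2!) = 6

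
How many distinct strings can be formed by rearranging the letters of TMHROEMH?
8! / (1! × 1! × 2! × 1! × 2! × 1!) = 10080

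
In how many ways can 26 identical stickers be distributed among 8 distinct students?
C(26+8-1, 8-1) = C(33, 7) = 4272048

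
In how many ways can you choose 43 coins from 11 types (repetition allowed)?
C(43+11-1, 11-1) = C(53, 10) = 19499099620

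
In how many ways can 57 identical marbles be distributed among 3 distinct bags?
C(57+3-1, 3-1) = C(59, 2) = 1711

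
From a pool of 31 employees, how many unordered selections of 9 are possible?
C(31,9) = 31!/(9!×22!) = 20160075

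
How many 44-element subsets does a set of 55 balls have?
C(55,44) = 55!/(44!×11!) = 119653565850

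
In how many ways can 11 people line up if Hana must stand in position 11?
Fix one position: (11-1)! = 3628800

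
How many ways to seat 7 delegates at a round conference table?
Circular: fix one position, arrange the rest. (7-1)! = 720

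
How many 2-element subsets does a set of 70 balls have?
C(70,2) = 70!/(2!×68!) = 2415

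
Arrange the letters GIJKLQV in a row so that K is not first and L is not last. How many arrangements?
By inclusion-exclusion: 7! - 2×(7-1)! + (7-2)! = 5040 - 1440 + 120 = 3720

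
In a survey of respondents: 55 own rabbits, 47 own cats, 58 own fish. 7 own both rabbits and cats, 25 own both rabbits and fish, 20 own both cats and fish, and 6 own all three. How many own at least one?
|A∪B∪C| = 55+47+58-7-25-20+6 = 114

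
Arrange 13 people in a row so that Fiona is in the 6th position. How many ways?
Fix one position: (13-1)! = 479001600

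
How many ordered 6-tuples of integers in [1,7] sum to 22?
Coefficient of x^22 in (x + x² + ... + x^7)^6. By inclusion-exclusion on dice exceeding 7: Σ_j (-1)^j C(6,j)·C(22-1-7j, 5) = C(6,0)·C(21,5) - C(6,1)·C(14,5) + C(6,2)·C(7,5) = 1·20349 - 6·2002 + 15·21 = 8652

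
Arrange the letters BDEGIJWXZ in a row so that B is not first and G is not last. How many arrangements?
By inclusion-exclusion: 9! - 2×(9-1)! + (9-2)! = 362880 - 80640 + 5040 = 287280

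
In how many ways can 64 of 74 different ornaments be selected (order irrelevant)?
C(74,64) = 74!/(64!×10!) = 718406958841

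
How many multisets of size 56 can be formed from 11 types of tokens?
C(56+11-1, 11-1) = C(66, 10) = 210980549208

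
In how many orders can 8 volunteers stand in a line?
8! = 40320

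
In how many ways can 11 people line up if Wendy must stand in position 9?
Fix one position: (11-1)! = 3628800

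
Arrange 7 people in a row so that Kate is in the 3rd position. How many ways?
Fix one position: (7-1)! = 720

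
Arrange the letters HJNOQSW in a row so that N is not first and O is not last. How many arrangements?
By inclusion-exclusion: 7! - 2×(7-1)! + (7-2)! = 5040 - 1440 + 120 = 3720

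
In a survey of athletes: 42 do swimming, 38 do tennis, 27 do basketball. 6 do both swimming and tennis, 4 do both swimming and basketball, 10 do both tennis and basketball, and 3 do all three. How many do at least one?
|A∪B∪C| = 42+38+27-6-4-10+3 = 90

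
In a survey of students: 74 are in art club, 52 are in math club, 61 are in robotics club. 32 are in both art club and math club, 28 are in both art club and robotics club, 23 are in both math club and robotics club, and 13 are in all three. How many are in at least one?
|A∪B∪C| = 74+52+61-32-28-23+13 = 117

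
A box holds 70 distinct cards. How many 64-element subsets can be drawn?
C(70,64) = 70!/(64!×6!) = 131115985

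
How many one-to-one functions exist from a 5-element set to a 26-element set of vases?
P(26,5) = 26!/(26-5)! = 7893600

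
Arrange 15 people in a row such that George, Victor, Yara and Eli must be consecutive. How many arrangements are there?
Treat the 4 as one block: (15-4+1)! × 4! = 479001600 × 24 = 11496038400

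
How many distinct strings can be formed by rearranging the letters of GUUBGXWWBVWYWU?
14! / (3! × 4! × 2! × 1! × 2! × 1! × 1!) = 151351200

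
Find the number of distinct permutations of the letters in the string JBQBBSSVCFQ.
11! / (1! × 2! × 1! × 3! × 2! × 1! × 1!) = 1663200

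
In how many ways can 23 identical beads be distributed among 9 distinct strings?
C(23+9-1, 9-1) = C(31, 8) = 7888725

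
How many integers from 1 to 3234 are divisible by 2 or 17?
⌊3234/2⌋ + ⌊3234/17⌋ - ⌊3234/34⌋ = 1617 + 190 - 95 = 1712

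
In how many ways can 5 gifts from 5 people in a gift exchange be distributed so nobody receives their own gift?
!5 = Σ_{j=0}^{5} (-1)^j·5!/j! = 120 - 120 + 60 - 20 + 5 - 1 = 44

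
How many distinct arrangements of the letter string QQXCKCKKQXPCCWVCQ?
17! / (5! × 4! × 3! × 2! × 1! × 1! × 1!) = 10291881600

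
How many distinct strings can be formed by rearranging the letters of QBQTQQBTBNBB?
12! / (5! × 1! × 4! × 2!) = 83160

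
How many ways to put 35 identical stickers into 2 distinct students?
C(35+2-1, 2-1) = C(36, 1) = 36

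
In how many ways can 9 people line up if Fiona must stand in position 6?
Fix one position: (9-1)! = 40320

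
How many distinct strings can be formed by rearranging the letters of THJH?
4! / (2! × 1! × 1!) = 12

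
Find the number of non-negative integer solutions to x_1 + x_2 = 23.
C(23+2-1, 2-1) = C(24, 1) = 24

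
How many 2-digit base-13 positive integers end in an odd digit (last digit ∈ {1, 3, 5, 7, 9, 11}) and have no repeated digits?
Last∈{1,3,5,7,9,11}. Last=0: 0. Last nonzero: 6×11×P(11,0) = 66. Total = 66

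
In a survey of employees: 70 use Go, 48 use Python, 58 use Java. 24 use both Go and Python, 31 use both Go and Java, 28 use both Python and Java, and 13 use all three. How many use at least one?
|A∪B∪C| = 70+48+58-24-31-28+13 = 106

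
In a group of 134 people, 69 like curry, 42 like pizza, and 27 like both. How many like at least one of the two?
|A∪B| = |A| + |B| - |A∩B| = 69 + 42 - 27 = 84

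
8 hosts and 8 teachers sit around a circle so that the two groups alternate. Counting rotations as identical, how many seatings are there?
Fix one of the hosts: (8-1)! ways for the remaining hosts, × 8! ways for the teachers = 5040 × 40320 = 203212800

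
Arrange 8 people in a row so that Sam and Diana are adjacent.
Treat as block: (8-1)! × 2! = 5040 × 2 = 10080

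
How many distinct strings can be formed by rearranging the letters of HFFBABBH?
8! / (2! × 2! × 1! × 3!) = 1680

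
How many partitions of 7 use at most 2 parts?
By conjugation, equals partitions of 7 into parts ≤ 2. Let r_j(i) = number of partitions of i into parts ≤ j, for i = 0..7. r_1(i) = 1 for all i; r_j(i) = r_{j-1}(i) + r_j(i-j). Rows j = 2..2: ≤2: 1 1 2 2 3 3 4 4. r_2(7) = 4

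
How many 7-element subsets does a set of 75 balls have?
C(75,7) = 75!/(7!×68!) = 1984829850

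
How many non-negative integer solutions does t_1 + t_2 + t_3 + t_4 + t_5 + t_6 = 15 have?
C(15+6-1, 6-1) = C(20, 5) = 15504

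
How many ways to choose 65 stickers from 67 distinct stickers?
C(67,65) = 67!/(65!×2!) = 2211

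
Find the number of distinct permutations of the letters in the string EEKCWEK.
7! / (3! × 1! × 2! × 1!) = 420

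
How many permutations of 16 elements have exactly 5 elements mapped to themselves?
Choose the 5 fixed points C(16,5) = 4368, derange the rest: !11 = Σ_{j=0}^{11} (-1)^j·11!/j! = 39916800 - 39916800 + 19958400 - 6652800 + 1663200 - 332640 + 55440 - 7920 + 990 - 110 + 11 - 1 = 14684570. Product = 4368 × 14684570 = 64142201760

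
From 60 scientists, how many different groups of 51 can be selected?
C(60,51) = 60!/(51!×9!) = 14783142660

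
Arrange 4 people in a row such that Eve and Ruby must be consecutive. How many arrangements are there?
Treat the 2 as one block: (4-2+1)! × 2! = 6 × 2 = 12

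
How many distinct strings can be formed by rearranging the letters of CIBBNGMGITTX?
12! / (1! × 2! × 2! × 2! × 1! × 2! × 1! × 1!) = 29937600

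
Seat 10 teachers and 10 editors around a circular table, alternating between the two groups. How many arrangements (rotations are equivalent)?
Fix one of the teachers: (10-1)! ways for the remaining teachers, × 10! ways for the editors = 362880 × 3628800 = 1316818944000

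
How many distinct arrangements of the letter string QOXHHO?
6! / (1! × 2! × 1! × 2!) = 180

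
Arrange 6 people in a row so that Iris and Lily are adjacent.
Treat as block: (6-1)! × 2! = 120 × 2 = 240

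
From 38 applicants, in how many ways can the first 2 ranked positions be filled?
P(38,2) = 38!/(38-2)! = 1406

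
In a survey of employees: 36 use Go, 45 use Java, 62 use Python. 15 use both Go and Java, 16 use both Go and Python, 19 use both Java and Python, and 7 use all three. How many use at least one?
|A∪B∪C| = 36+45+62-15-16-19+7 = 100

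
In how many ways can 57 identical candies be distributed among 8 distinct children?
C(57+8-1, 8-1) = C(64, 7) = 621216192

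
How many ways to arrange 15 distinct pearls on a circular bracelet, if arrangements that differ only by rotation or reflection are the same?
(15-1)!/2 = 87178291200/2 = 43589145600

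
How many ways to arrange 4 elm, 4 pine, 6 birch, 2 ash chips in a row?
16! / (4! × 4! × 6! × 2!) = 25225200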